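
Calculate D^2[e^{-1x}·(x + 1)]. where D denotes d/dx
\left(x - 1\right) e^{- x}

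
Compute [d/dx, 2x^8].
16 x^{7}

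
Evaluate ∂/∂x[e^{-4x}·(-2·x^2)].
4 x \left(2 x - 1\right) e^{- 4 x}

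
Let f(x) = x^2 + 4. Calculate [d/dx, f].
2 x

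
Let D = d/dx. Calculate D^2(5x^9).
360 x^{7}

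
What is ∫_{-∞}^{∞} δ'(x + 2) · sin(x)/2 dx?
- \frac{\cos{\left(2 \right)}}{2}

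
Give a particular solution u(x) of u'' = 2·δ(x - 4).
|x - 4|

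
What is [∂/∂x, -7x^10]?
- 70 x^{9}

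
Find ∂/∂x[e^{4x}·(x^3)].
x^{2} \left(4 x + 3\right) e^{4 x}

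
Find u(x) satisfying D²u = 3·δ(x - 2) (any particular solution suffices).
\frac{3|x - 2|}{2}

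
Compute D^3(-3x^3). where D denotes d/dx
-18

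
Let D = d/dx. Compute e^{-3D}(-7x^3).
- 7 x^{3} + 63 x^{2} - 189 x + 189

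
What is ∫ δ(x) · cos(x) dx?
1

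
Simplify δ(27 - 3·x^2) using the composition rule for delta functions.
\frac{\delta(x - 3) + \delta(x + 3)}{18}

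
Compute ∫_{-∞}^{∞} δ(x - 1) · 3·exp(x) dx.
3 e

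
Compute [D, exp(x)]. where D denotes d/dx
e^{x}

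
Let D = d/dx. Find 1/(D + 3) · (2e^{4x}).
\frac{2 e^{4 x}}{7}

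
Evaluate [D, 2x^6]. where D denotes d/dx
12 x^{5}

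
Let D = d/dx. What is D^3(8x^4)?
192 x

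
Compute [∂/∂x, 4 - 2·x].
-2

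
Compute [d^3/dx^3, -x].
-3\frac{d^{2}}{dx^{2}}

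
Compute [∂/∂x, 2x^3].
6 x^{2}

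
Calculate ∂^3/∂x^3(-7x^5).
- 420 x^{2}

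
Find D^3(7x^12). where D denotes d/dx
9240 x^{9}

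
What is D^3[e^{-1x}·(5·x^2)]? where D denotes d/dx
5 \left(- x^{2} + 6 x - 6\right) e^{- x}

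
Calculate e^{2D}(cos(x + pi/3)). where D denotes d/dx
\cos{\left(x + \frac{\pi}{3} + 2 \right)}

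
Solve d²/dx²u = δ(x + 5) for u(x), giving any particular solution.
\frac{|x + 5|}{2}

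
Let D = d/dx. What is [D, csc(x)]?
- \cot{\left(x \right)} \csc{\left(x \right)}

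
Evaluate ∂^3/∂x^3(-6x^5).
- 360 x^{2}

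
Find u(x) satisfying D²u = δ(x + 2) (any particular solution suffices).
\frac{|x + 2|}{2}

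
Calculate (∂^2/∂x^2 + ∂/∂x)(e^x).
2 e^{x}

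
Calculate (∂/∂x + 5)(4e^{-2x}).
12 e^{- 2 x}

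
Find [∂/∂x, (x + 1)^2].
2 x + 2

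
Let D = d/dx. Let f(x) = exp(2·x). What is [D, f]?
2 e^{2 x}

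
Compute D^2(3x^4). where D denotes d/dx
36 x^{2}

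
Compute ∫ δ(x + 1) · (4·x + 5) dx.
1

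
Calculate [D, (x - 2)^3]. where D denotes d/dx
3 \left(x - 2\right)^{2}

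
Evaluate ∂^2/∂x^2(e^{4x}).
16 e^{4 x}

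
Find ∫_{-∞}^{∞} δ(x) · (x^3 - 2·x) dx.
0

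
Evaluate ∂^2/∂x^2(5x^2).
10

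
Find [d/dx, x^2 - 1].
2 x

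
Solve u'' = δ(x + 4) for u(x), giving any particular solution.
\frac{|x + 4|}{2}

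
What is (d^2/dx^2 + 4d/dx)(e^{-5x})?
5 e^{- 5 x}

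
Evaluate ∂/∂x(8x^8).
64 x^{7}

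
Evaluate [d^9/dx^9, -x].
-9\frac{d^{8}}{dx^{8}}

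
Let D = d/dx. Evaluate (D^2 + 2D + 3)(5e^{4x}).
135 e^{4 x}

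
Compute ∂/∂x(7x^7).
49 x^{6}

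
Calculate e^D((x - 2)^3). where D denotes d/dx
x^{3} - 3 x^{2} + 3 x - 1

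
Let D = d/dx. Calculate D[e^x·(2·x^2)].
2 x \left(x + 2\right) e^{x}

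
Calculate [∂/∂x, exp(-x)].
- e^{- x}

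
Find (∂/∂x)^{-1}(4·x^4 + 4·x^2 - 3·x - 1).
\frac{4 x^{5}}{5} + \frac{4 x^{3}}{3} - \frac{3 x^{2}}{2} - x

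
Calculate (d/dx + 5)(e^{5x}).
10 e^{5 x}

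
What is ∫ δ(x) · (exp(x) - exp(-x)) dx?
0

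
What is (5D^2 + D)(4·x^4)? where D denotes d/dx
16 x^{2} \left(x + 15\right)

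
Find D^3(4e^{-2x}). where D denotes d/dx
- 32 e^{- 2 x}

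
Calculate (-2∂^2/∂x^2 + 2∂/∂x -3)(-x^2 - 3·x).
3 x^{2} + 5 x - 2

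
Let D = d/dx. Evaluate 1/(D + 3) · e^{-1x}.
\frac{e^{- x}}{2}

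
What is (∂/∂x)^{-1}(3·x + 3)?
\frac{3 x^{2}}{2} + 3 x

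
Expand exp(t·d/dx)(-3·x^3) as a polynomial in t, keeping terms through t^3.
- 3 t^{3} - 9 t^{2} x - 9 t x^{2} - 3 x^{3}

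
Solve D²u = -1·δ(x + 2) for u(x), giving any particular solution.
-\frac{|x + 2|}{2}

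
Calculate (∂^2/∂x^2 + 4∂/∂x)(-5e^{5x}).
- 225 e^{5 x}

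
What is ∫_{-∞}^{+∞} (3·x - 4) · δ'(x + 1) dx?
-3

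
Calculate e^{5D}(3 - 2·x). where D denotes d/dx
- 2 x - 7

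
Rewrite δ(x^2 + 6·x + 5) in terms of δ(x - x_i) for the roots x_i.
\frac{\delta(x + 1) + \delta(x + 5)}{4}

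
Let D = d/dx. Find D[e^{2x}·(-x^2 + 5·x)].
\left(- 2 x^{2} + 8 x + 5\right) e^{2 x}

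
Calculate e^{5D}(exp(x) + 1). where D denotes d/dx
e^{x + 5} + 1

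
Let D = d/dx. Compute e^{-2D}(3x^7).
3 x^{7} - 42 x^{6} + 252 x^{5} - 840 x^{4} + 1680 x^{3} - 2016 x^{2} + 1344 x - 384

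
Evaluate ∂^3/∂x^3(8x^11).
7920 x^{8}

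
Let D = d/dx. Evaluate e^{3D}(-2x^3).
- 2 x^{3} - 18 x^{2} - 54 x - 54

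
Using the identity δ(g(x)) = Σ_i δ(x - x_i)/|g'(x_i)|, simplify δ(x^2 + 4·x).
\frac{\delta(x + 4) + \delta(x)}{4}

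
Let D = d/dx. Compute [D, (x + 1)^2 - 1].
2 x + 2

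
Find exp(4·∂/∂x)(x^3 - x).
x^{3} + 12 x^{2} + 47 x + 60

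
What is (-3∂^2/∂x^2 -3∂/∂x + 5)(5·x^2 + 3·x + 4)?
25 x^{2} - 15 x - 19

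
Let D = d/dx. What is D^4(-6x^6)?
- 2160 x^{2}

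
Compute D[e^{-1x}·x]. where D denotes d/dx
\left(1 - x\right) e^{- x}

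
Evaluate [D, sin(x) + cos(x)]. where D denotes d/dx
- \sin{\left(x \right)} + \cos{\left(x \right)}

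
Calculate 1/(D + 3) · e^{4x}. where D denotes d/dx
\frac{e^{4 x}}{7}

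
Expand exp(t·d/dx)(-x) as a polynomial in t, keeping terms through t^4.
- t - x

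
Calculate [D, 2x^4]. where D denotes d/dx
8 x^{3}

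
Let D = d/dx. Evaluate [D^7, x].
7D^{6}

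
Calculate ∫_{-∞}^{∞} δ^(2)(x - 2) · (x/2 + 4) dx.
0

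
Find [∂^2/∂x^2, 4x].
8\frac{d}{dx}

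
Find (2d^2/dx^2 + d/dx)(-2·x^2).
- 4 x - 8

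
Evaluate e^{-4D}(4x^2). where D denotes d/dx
4 x^{2} - 32 x + 64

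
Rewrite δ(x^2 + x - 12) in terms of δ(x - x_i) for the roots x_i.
\frac{\delta(x + 4) + \delta(x - 3)}{7}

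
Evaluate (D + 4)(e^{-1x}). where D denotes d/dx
3 e^{- x}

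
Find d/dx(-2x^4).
- 8 x^{3}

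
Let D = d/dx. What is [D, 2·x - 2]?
2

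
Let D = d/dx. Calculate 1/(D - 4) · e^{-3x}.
- \frac{e^{- 3 x}}{7}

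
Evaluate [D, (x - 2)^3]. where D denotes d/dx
3 \left(x - 2\right)^{2}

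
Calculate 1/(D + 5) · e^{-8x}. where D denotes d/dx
- \frac{e^{- 8 x}}{3}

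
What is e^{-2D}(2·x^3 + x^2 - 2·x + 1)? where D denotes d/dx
2 x^{3} - 11 x^{2} + 18 x - 7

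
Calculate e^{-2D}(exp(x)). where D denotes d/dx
e^{x - 2}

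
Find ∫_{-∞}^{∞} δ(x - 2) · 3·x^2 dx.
12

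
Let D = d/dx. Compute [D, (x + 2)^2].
2 x + 4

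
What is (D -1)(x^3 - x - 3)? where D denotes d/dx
- x^{3} + 3 x^{2} + x + 2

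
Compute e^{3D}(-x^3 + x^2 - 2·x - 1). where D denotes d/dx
- x^{3} - 8 x^{2} - 23 x - 25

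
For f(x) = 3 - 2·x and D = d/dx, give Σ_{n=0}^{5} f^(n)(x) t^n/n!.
- 2 t - 2 x + 3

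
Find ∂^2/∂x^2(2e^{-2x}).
8 e^{- 2 x}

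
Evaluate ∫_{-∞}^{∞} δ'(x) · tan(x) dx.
-1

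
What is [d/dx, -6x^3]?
- 18 x^{2}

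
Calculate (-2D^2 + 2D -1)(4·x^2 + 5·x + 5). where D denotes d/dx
- 4 x^{2} + 11 x - 11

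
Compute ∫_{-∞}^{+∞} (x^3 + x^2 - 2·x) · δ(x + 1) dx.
2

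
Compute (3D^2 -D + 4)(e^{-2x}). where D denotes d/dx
18 e^{- 2 x}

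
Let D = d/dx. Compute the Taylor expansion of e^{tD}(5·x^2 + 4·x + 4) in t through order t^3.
5 t^{2} + 2 t \left(5 x + 2\right) + 5 x^{2} + 4 x + 4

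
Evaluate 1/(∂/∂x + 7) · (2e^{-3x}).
\frac{e^{- 3 x}}{2}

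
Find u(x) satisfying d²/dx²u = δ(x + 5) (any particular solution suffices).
\frac{|x + 5|}{2}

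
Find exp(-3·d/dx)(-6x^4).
- 6 x^{4} + 72 x^{3} - 324 x^{2} + 648 x - 486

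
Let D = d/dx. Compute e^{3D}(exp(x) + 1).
e^{x + 3} + 1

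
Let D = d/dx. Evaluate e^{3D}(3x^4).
3 x^{4} + 36 x^{3} + 162 x^{2} + 324 x + 243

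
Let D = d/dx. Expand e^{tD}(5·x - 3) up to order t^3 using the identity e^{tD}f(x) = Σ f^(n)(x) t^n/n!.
5 t + 5 x - 3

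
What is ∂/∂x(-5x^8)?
- 40 x^{7}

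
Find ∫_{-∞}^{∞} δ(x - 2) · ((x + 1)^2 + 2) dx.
11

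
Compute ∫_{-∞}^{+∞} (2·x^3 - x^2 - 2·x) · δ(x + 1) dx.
-1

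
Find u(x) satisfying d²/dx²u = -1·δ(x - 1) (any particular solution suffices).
-\frac{|x - 1|}{2}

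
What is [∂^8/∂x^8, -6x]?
-48\frac{d^{7}}{dx^{7}}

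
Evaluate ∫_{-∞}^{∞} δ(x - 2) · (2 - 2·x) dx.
-2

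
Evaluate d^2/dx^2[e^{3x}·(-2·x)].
\left(- 18 x - 12\right) e^{3 x}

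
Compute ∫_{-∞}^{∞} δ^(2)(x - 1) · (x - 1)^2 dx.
2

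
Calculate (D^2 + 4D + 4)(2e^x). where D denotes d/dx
18 e^{x}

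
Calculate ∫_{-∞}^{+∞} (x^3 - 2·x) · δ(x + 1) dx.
1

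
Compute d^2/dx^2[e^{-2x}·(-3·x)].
12 \left(1 - x\right) e^{- 2 x}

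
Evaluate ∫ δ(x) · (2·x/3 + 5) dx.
5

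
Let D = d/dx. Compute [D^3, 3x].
9D^{2}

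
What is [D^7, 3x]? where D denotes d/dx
21D^{6}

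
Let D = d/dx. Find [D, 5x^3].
15 x^{2}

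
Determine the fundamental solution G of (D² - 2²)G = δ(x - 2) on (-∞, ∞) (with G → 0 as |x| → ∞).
-\frac{e^{-2|x - 2|}}{4}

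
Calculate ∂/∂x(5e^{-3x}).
- 15 e^{- 3 x}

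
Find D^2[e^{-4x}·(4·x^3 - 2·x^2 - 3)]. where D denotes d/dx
4 \left(16 x^{3} - 32 x^{2} + 14 x - 13\right) e^{- 4 x}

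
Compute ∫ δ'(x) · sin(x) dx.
-1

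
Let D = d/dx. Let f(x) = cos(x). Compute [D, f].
- \sin{\left(x \right)}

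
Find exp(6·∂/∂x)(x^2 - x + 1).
x^{2} + 11 x + 31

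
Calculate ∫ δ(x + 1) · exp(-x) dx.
e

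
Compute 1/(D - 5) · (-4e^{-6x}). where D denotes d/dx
\frac{4 e^{- 6 x}}{11}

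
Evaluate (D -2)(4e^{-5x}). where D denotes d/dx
- 28 e^{- 5 x}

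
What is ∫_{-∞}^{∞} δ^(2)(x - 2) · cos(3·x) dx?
- 9 \cos{\left(6 \right)}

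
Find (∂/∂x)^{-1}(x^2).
\frac{x^{3}}{3}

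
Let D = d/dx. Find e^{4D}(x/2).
\frac{x}{2} + 2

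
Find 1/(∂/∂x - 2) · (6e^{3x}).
6 e^{3 x}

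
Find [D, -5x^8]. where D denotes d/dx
- 40 x^{7}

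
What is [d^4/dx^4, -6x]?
-24\frac{d^{3}}{dx^{3}}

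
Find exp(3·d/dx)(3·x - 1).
3 x + 8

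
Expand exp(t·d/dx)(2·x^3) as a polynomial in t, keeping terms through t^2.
2 x \left(3 t^{2} + 3 t x + x^{2}\right)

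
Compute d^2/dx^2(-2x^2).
-4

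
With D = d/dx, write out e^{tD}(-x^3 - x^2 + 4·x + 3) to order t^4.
- t^{3} - t^{2} \left(3 x + 1\right) - t \left(3 x^{2} + 2 x - 4\right) - x^{3} - x^{2} + 4 x + 3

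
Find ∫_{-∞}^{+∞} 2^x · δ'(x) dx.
- \log{\left(2 \right)}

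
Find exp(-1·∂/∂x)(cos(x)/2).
\frac{\cos{\left(x - 1 \right)}}{2}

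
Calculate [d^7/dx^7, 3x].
21\frac{d^{6}}{dx^{6}}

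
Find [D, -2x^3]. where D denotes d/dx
- 6 x^{2}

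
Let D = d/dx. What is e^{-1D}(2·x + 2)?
2 x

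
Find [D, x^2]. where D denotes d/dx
2 x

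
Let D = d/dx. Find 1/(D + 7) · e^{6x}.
\frac{e^{6 x}}{13}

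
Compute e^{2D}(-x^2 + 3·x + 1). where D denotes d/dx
- x^{2} - x + 3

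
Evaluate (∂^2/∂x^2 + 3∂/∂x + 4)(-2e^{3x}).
- 44 e^{3 x}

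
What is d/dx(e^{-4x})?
- 4 e^{- 4 x}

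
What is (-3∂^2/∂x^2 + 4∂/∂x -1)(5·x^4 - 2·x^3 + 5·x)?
- 5 x^{4} + 82 x^{3} - 204 x^{2} + 31 x + 20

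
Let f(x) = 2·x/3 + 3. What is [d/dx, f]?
\frac{2}{3}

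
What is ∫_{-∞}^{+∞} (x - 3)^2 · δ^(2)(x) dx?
2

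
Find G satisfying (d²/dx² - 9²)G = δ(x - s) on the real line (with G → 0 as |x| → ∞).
-\frac{e^{-9|x-s|}}{18}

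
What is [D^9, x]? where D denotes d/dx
9D^{8}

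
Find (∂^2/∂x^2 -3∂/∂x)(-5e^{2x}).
10 e^{2 x}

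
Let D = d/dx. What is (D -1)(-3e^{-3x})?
12 e^{- 3 x}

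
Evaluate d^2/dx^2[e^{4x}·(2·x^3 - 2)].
\left(32 x^{3} + 48 x^{2} + 12 x - 32\right) e^{4 x}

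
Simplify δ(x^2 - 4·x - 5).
\frac{\delta(x - 5) + \delta(x + 1)}{6}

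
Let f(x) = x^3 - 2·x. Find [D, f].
3 x^{2} - 2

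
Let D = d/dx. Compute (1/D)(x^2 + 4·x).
\frac{x^{3}}{3} + 2 x^{2}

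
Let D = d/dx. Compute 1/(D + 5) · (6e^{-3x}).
3 e^{- 3 x}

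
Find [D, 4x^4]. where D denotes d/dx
16 x^{3}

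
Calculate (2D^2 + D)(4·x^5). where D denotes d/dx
20 x^{3} \left(x + 8\right)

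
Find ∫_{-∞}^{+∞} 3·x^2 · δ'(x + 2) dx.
12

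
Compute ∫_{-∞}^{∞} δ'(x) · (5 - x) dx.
1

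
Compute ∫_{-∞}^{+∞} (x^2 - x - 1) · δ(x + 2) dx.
5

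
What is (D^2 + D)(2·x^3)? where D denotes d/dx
6 x \left(x + 2\right)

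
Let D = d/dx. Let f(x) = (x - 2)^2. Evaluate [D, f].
2 x - 4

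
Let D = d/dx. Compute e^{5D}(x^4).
x^{4} + 20 x^{3} + 150 x^{2} + 500 x + 625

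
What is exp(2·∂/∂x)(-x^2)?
- x^{2} - 4 x - 4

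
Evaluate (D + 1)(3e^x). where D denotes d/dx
6 e^{x}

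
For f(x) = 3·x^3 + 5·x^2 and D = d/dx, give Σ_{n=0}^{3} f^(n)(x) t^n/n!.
3 t^{3} + t^{2} \left(9 x + 5\right) + t x \left(9 x + 10\right) + 3 x^{3} + 5 x^{2}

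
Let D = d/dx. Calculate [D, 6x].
6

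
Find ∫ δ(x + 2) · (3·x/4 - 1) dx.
- \frac{5}{2}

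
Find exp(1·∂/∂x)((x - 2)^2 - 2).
x^{2} - 2 x - 1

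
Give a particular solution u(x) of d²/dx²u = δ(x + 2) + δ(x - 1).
\frac{|x + 2|}{2} + \frac{|x - 1|}{2}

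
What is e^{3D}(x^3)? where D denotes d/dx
x^{3} + 9 x^{2} + 27 x + 27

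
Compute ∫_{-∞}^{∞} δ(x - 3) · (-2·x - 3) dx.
-9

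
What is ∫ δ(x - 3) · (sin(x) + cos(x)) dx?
\cos{\left(3 \right)} + \sin{\left(3 \right)}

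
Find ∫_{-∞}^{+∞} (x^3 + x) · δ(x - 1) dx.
2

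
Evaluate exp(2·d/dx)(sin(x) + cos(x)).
\sqrt{2} \sin{\left(x + \frac{\pi}{4} + 2 \right)}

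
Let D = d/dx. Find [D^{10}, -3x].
-30D^{9}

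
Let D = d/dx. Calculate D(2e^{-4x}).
- 8 e^{- 4 x}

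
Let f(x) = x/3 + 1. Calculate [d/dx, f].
\frac{1}{3}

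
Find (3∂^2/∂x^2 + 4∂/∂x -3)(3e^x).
12 e^{x}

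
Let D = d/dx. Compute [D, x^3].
3 x^{2}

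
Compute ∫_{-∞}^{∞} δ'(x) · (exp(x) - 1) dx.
-1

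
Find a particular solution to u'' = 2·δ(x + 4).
|x + 4|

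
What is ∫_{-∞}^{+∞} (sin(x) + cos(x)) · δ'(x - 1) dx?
- \cos{\left(1 \right)} + \sin{\left(1 \right)}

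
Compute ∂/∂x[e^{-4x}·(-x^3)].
x^{2} \left(4 x - 3\right) e^{- 4 x}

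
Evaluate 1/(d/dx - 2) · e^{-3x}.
- \frac{e^{- 3 x}}{5}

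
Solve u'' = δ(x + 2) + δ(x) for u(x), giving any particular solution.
\frac{|x + 2|}{2} + \frac{|x|}{2}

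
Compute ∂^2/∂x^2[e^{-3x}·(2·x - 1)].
3 \left(6 x - 7\right) e^{- 3 x}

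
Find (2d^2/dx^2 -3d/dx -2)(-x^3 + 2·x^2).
2 x^{3} + 5 x^{2} - 24 x + 8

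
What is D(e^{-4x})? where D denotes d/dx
- 4 e^{- 4 x}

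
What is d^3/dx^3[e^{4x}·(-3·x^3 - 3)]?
\left(- 192 x^{3} - 432 x^{2} - 216 x - 210\right) e^{4 x}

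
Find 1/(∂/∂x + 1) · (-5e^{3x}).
- \frac{5 e^{3 x}}{4}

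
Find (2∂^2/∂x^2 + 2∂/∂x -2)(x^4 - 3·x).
- 2 x^{4} + 8 x^{3} + 24 x^{2} + 6 x - 6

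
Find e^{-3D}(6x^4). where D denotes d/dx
6 x^{4} - 72 x^{3} + 324 x^{2} - 648 x + 486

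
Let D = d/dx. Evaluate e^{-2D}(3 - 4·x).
11 - 4 x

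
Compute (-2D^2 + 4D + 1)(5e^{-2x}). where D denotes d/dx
- 75 e^{- 2 x}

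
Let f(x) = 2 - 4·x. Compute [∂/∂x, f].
-4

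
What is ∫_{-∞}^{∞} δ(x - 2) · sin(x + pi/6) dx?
\sin{\left(\frac{\pi}{6} + 2 \right)}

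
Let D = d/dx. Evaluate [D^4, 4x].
16D^{3}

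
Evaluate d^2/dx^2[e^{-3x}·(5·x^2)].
5 \left(9 x^{2} - 12 x + 2\right) e^{- 3 x}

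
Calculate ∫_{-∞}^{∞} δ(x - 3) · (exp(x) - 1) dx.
-1 + e^{3}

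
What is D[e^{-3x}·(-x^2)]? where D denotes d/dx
x \left(3 x - 2\right) e^{- 3 x}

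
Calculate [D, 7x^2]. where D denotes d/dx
14 x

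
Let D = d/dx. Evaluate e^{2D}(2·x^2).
2 x^{2} + 8 x + 8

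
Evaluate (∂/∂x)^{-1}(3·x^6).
\frac{3 x^{7}}{7}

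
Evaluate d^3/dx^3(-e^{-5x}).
125 e^{- 5 x}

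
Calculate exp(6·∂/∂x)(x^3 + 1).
x^{3} + 18 x^{2} + 108 x + 217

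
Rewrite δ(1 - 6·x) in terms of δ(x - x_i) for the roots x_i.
\frac{\delta(x - 1/6)}{6}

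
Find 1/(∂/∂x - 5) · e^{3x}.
- \frac{e^{3 x}}{2}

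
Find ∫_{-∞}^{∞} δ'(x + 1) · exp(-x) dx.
e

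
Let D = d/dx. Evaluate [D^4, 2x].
8D^{3}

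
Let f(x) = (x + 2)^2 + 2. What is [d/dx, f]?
2 x + 4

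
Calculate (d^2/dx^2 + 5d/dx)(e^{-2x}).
- 6 e^{- 2 x}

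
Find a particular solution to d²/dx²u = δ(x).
\frac{|x|}{2}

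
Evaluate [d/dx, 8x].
8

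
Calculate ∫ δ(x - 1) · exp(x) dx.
e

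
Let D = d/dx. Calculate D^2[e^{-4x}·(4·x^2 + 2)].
8 \left(8 x^{2} - 8 x + 5\right) e^{- 4 x}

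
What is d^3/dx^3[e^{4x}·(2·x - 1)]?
\left(128 x + 32\right) e^{4 x}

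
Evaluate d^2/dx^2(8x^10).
720 x^{8}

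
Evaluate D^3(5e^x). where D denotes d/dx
5 e^{x}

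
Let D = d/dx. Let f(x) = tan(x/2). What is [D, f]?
\frac{1}{\cos{\left(x \right)} + 1}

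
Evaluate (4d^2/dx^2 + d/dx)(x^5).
5 x^{3} \left(x + 16\right)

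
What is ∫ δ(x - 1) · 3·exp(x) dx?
3 e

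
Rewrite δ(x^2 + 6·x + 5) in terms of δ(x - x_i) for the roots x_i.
\frac{\delta(x + 1) + \delta(x + 5)}{4}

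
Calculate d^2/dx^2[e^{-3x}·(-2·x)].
6 \left(2 - 3 x\right) e^{- 3 x}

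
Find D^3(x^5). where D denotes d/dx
60 x^{2}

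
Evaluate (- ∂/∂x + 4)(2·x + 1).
8 x + 2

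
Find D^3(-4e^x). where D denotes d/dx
- 4 e^{x}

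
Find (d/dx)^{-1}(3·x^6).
\frac{3 x^{7}}{7}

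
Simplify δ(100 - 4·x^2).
\frac{\delta(x - 5) + \delta(x + 5)}{40}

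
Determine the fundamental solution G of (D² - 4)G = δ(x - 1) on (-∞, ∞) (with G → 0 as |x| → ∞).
-\frac{e^{-2|x - 1|}}{4}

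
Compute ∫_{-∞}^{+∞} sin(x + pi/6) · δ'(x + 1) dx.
- \sin{\left(1 + \frac{\pi}{3} \right)}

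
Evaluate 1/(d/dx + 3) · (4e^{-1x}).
2 e^{- x}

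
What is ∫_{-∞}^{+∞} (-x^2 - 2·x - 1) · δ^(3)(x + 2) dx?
0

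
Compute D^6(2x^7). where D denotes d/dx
10080 x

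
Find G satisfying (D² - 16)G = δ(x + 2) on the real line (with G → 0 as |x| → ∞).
-\frac{e^{-4|x + 2|}}{8}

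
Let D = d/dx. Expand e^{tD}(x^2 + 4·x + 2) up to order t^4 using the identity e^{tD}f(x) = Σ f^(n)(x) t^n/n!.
t^{2} + 2 t \left(x + 2\right) + x^{2} + 4 x + 2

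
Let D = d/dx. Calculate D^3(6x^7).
1260 x^{4}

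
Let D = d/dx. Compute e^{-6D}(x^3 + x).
x^{3} - 18 x^{2} + 109 x - 222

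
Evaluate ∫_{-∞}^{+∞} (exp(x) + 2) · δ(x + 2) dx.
e^{-2} + 2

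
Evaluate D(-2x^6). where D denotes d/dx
- 12 x^{5}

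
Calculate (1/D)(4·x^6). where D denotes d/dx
\frac{4 x^{7}}{7}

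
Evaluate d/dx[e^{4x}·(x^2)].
2 x \left(2 x + 1\right) e^{4 x}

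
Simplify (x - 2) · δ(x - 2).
0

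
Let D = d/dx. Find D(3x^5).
15 x^{4}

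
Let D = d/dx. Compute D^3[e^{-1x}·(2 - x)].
\left(x - 5\right) e^{- x}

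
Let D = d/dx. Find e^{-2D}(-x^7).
- x^{7} + 14 x^{6} - 84 x^{5} + 280 x^{4} - 560 x^{3} + 672 x^{2} - 448 x + 128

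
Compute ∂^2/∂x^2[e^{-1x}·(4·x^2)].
4 \left(x^{2} - 4 x + 2\right) e^{- x}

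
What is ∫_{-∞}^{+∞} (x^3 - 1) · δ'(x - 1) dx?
-3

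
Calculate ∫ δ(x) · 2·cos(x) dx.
2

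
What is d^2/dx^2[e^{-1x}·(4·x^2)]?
4 \left(x^{2} - 4 x + 2\right) e^{- x}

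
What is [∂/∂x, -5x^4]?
- 20 x^{3}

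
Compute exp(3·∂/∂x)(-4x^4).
- 4 x^{4} - 48 x^{3} - 216 x^{2} - 432 x - 324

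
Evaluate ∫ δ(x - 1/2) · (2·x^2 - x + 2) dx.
2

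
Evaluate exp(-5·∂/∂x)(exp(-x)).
e^{5 - x}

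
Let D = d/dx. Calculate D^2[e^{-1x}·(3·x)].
3 \left(x - 2\right) e^{- x}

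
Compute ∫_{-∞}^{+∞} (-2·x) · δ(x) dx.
0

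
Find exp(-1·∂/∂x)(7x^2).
7 x^{2} - 14 x + 7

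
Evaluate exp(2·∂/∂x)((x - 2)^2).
x^{2}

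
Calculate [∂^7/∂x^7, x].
7\frac{d^{6}}{dx^{6}}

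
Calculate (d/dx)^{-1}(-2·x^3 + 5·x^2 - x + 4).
- \frac{x^{4}}{2} + \frac{5 x^{3}}{3} - \frac{x^{2}}{2} + 4 x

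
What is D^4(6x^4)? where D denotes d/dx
144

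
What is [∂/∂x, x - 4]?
1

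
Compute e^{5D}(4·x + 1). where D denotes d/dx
4 x + 21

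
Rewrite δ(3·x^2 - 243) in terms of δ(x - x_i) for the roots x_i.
\frac{\delta(x - 9) + \delta(x + 9)}{54}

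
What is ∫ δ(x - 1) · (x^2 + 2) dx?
3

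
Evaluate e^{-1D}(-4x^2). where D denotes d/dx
- 4 x^{2} + 8 x - 4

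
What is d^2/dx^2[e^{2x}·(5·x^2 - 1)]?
\left(20 x^{2} + 40 x + 6\right) e^{2 x}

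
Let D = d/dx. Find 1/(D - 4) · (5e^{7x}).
\frac{5 e^{7 x}}{3}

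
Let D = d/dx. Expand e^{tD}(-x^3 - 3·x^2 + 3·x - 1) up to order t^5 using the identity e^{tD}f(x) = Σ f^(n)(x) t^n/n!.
- t^{3} - 3 t^{2} \left(x + 1\right) - 3 t \left(x^{2} + 2 x - 1\right) - x^{3} - 3 x^{2} + 3 x - 1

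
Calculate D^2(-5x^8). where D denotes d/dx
- 280 x^{6}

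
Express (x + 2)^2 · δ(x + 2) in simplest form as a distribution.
0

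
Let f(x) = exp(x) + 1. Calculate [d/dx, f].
e^{x}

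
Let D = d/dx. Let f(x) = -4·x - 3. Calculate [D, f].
-4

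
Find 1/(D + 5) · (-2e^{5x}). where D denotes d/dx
- \frac{e^{5 x}}{5}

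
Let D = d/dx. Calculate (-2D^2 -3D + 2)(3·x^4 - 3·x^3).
3 x \left(2 x^{3} - 14 x^{2} - 15 x + 12\right)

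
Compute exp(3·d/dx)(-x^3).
- x^{3} - 9 x^{2} - 27 x - 27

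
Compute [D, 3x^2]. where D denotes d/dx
6 x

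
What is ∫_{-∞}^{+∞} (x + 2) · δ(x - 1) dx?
3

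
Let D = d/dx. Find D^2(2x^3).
12 x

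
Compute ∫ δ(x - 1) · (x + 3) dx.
4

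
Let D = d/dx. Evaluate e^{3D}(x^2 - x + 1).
x^{2} + 5 x + 7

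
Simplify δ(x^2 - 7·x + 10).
\frac{\delta(x - 2) + \delta(x - 5)}{3}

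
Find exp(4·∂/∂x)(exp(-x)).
e^{- x - 4}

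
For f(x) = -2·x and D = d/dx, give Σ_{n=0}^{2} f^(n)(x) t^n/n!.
- 2 t - 2 x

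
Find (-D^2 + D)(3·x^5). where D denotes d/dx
15 x^{3} \left(x - 4\right)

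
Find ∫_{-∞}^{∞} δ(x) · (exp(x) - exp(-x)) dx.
0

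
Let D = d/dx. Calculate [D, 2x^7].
14 x^{6}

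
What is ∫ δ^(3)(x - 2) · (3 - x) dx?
0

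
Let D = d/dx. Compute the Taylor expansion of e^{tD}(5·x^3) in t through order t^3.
5 t^{3} + 15 t^{2} x + 15 t x^{2} + 5 x^{3}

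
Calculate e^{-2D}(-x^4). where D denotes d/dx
- x^{4} + 8 x^{3} - 24 x^{2} + 32 x - 16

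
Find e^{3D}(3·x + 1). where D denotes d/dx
3 x + 10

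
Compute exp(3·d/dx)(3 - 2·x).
- 2 x - 3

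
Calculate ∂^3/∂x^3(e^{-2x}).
- 8 e^{- 2 x}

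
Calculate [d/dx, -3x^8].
- 24 x^{7}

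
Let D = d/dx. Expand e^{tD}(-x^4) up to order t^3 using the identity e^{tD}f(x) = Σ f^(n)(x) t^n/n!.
x \left(- 4 t^{3} - 6 t^{2} x - 4 t x^{2} - x^{3}\right)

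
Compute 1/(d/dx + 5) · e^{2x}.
\frac{e^{2 x}}{7}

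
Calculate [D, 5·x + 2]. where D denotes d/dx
5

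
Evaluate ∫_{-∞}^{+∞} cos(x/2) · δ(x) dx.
1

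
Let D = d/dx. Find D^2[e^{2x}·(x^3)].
2 x \left(2 x^{2} + 6 x + 3\right) e^{2 x}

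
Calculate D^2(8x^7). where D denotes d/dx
336 x^{5}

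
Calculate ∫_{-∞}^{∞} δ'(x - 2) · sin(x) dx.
- \cos{\left(2 \right)}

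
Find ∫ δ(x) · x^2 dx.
0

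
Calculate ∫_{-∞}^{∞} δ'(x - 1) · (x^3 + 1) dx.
-3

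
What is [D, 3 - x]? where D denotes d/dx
-1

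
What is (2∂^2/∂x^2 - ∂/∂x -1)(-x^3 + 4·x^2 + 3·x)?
x^{3} - x^{2} - 23 x + 13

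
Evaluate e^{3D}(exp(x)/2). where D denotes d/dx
\frac{e^{x + 3}}{2}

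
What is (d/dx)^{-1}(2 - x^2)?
- \frac{x^{3}}{3} + 2 x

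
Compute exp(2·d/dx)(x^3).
x^{3} + 6 x^{2} + 12 x + 8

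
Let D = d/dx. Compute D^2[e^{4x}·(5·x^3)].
10 x \left(8 x^{2} + 12 x + 3\right) e^{4 x}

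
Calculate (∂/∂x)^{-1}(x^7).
\frac{x^{8}}{8}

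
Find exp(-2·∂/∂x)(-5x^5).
- 5 x^{5} + 50 x^{4} - 200 x^{3} + 400 x^{2} - 400 x + 160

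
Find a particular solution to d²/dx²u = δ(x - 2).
\frac{|x - 2|}{2}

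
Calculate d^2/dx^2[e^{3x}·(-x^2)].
\left(- 9 x^{2} - 12 x - 2\right) e^{3 x}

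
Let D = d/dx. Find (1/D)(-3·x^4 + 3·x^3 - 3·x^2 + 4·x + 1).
- \frac{3 x^{5}}{5} + \frac{3 x^{4}}{4} - x^{3} + 2 x^{2} + x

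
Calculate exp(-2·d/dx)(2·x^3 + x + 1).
2 x^{3} - 12 x^{2} + 25 x - 17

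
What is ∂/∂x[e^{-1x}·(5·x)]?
5 \left(1 - x\right) e^{- x}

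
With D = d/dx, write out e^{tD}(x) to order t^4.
t + x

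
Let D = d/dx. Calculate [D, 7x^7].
49 x^{6}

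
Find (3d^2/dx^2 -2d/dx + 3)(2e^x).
8 e^{x}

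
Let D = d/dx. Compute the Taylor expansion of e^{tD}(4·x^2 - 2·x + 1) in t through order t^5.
4 t^{2} + 2 t \left(4 x - 1\right) + 4 x^{2} - 2 x + 1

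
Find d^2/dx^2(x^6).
30 x^{4}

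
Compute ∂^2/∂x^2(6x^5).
120 x^{3}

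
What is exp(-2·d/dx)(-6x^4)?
- 6 x^{4} + 48 x^{3} - 144 x^{2} + 192 x - 96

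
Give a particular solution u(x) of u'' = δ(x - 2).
\frac{|x - 2|}{2}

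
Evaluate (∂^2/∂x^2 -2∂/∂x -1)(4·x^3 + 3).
- 4 x^{3} - 24 x^{2} + 24 x - 3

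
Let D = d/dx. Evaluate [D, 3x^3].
9 x^{2}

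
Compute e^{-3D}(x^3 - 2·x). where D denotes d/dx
x^{3} - 9 x^{2} + 25 x - 21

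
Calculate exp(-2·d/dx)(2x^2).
2 x^{2} - 8 x + 8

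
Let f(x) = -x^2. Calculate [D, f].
- 2 x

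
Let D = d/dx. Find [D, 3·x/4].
\frac{3}{4}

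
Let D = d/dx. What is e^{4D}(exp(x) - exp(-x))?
2 \sinh{\left(x + 4 \right)}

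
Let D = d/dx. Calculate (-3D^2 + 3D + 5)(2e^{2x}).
- 2 e^{2 x}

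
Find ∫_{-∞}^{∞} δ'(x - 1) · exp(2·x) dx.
- 2 e^{2}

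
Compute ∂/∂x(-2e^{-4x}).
8 e^{- 4 x}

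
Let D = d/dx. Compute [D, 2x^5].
10 x^{4}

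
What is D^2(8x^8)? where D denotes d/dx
448 x^{6}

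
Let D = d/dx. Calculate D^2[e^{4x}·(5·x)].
\left(80 x + 40\right) e^{4 x}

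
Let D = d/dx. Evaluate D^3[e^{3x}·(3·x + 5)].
\left(81 x + 216\right) e^{3 x}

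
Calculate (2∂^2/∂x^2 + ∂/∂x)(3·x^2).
6 x + 12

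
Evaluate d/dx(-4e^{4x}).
- 16 e^{4 x}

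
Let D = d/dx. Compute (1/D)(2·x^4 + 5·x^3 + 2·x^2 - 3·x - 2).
\frac{2 x^{5}}{5} + \frac{5 x^{4}}{4} + \frac{2 x^{3}}{3} - \frac{3 x^{2}}{2} - 2 x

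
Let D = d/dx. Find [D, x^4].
4 x^{3}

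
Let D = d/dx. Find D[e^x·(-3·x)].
3 \left(- x - 1\right) e^{x}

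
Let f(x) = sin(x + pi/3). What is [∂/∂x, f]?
\cos{\left(x + \frac{\pi}{3} \right)}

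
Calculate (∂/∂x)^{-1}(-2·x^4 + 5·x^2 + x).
- \frac{2 x^{5}}{5} + \frac{5 x^{3}}{3} + \frac{x^{2}}{2}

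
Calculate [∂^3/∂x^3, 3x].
9\frac{d^{2}}{dx^{2}}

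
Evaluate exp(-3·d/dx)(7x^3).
7 x^{3} - 63 x^{2} + 189 x - 189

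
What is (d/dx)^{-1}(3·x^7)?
\frac{3 x^{8}}{8}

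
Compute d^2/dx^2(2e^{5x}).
50 e^{5 x}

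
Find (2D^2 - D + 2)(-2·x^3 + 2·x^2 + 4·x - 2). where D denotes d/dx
2 x \left(- 2 x^{2} + 5 x - 10\right)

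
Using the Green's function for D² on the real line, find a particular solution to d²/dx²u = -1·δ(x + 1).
-\frac{|x + 1|}{2}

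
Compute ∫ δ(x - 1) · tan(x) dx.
\tan{\left(1 \right)}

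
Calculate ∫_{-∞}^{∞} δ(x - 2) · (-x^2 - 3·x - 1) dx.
-11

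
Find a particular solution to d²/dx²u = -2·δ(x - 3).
-|x - 3|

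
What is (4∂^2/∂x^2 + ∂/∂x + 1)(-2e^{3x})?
- 80 e^{3 x}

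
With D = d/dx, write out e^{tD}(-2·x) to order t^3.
- 2 t - 2 x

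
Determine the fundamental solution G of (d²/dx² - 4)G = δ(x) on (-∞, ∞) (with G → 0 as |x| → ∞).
-\frac{e^{-2|x|}}{4}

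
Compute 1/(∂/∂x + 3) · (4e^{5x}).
\frac{e^{5 x}}{2}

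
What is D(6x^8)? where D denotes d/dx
48 x^{7}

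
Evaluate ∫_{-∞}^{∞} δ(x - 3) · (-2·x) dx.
-6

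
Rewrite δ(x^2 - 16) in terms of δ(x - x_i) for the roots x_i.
\frac{\delta(x + 4) + \delta(x - 4)}{8}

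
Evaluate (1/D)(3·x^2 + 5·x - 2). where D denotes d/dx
x^{3} + \frac{5 x^{2}}{2} - 2 x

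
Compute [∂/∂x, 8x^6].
48 x^{5}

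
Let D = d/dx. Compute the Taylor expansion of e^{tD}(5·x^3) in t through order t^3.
5 t^{3} + 15 t^{2} x + 15 t x^{2} + 5 x^{3}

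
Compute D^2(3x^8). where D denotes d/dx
168 x^{6}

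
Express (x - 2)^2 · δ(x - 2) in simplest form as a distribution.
0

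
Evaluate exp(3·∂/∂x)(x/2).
\frac{x}{2} + \frac{3}{2}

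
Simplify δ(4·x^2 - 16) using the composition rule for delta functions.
\frac{\delta(x - 2) + \delta(x + 2)}{16}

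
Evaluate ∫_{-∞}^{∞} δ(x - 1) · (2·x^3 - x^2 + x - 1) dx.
1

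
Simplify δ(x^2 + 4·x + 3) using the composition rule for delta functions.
\frac{\delta(x + 3) + \delta(x + 1)}{2}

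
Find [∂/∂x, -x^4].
- 4 x^{3}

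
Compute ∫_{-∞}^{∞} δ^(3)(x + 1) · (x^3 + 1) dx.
-6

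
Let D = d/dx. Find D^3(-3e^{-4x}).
192 e^{- 4 x}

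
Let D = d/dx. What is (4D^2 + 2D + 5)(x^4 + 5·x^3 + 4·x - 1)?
5 x^{4} + 33 x^{3} + 78 x^{2} + 140 x + 3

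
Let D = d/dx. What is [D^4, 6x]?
24D^{3}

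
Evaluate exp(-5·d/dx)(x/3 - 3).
\frac{x}{3} - \frac{14}{3}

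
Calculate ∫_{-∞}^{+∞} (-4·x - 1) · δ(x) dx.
-1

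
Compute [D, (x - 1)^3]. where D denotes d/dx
3 \left(x - 1\right)^{2}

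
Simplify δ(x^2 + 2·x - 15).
\frac{\delta(x - 3) + \delta(x + 5)}{8}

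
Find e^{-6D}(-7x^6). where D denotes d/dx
- 7 x^{6} + 252 x^{5} - 3780 x^{4} + 30240 x^{3} - 136080 x^{2} + 326592 x - 326592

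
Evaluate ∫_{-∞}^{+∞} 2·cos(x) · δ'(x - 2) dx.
2 \sin{\left(2 \right)}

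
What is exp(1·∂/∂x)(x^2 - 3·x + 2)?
x \left(x - 1\right)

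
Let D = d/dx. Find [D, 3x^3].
9 x^{2}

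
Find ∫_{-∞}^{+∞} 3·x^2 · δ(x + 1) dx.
3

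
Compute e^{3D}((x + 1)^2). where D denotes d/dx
x^{2} + 8 x + 16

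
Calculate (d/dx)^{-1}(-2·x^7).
- \frac{x^{8}}{4}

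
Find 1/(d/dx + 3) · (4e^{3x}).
\frac{2 e^{3 x}}{3}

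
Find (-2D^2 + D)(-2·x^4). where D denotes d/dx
8 x^{2} \left(6 - x\right)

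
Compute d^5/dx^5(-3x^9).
- 45360 x^{4}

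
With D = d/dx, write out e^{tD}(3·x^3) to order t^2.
3 x \left(3 t^{2} + 3 t x + x^{2}\right)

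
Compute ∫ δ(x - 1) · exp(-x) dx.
e^{-1}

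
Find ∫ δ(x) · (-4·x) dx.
0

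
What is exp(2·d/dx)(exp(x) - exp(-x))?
2 \sinh{\left(x + 2 \right)}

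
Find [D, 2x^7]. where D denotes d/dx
14 x^{6}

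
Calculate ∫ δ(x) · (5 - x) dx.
5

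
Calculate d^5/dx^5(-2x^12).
- 190080 x^{7}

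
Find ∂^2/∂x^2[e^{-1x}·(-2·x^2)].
2 \left(- x^{2} + 4 x - 2\right) e^{- x}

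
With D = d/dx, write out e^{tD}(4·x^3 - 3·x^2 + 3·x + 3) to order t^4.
4 t^{3} + t^{2} \left(12 x - 3\right) + 3 t \left(4 x^{2} - 2 x + 1\right) + 4 x^{3} - 3 x^{2} + 3 x + 3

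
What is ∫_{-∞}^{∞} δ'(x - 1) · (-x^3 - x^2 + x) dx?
4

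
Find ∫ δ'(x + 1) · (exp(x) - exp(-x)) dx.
- 2 \cosh{\left(1 \right)}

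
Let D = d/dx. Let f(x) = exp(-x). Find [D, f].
- e^{- x}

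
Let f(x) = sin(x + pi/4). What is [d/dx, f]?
\cos{\left(x + \frac{\pi}{4} \right)}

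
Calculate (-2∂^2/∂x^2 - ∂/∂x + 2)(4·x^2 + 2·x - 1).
8 x^{2} - 4 x - 20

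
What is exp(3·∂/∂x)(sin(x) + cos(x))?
\sqrt{2} \sin{\left(x + \frac{\pi}{4} + 3 \right)}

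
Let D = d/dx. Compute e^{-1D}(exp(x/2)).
e^{\frac{x}{2} - \frac{1}{2}}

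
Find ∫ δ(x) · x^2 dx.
0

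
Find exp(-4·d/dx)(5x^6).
5 x^{6} - 120 x^{5} + 1200 x^{4} - 6400 x^{3} + 19200 x^{2} - 30720 x + 20480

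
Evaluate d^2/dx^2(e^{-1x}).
e^{- x}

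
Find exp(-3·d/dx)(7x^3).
7 x^{3} - 63 x^{2} + 189 x - 189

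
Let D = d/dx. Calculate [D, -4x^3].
- 12 x^{2}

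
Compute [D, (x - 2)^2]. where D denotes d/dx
2 x - 4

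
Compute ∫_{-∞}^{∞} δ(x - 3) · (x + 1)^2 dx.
16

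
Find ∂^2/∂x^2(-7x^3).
- 42 x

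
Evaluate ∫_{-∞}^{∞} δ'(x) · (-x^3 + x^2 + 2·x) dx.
-2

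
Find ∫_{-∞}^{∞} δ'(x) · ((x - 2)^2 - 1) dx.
4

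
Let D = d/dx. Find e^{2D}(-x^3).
- x^{3} - 6 x^{2} - 12 x - 8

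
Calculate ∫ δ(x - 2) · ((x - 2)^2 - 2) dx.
-2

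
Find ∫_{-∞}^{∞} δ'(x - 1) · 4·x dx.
-4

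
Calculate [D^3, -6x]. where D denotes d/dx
-18D^{2}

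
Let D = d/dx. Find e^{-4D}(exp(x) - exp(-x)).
- e^{4 - x} + e^{x - 4}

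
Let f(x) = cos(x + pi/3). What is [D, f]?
- \sin{\left(x + \frac{\pi}{3} \right)}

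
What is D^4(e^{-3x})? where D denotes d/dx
81 e^{- 3 x}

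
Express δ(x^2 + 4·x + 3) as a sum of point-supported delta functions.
\frac{\delta(x + 1) + \delta(x + 3)}{2}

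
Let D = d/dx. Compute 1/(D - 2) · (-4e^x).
4 e^{x}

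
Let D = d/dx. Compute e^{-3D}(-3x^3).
- 3 x^{3} + 27 x^{2} - 81 x + 81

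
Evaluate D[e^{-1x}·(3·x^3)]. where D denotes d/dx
3 x^{2} \left(3 - x\right) e^{- x}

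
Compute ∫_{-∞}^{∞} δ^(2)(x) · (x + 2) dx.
0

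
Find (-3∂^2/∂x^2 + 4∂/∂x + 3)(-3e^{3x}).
36 e^{3 x}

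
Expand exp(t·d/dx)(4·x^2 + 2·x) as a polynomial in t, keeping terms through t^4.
4 t^{2} + 2 t \left(4 x + 1\right) + 4 x^{2} + 2 x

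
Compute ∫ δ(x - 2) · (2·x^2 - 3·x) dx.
2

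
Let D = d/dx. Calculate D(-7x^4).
- 28 x^{3}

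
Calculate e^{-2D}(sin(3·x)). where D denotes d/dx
\sin{\left(3 x - 6 \right)}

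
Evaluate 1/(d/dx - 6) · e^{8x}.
\frac{e^{8 x}}{2}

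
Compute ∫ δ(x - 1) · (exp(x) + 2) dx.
2 + e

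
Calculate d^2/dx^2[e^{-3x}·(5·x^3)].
15 x \left(3 x^{2} - 6 x + 2\right) e^{- 3 x}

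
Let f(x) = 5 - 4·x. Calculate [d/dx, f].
-4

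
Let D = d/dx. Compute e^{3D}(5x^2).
5 x^{2} + 30 x + 45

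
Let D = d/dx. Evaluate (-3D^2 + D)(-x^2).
6 - 2 x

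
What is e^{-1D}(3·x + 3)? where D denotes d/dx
3 x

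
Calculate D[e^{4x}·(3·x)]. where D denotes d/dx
\left(12 x + 3\right) e^{4 x}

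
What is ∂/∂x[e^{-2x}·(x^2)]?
2 x \left(1 - x\right) e^{- 2 x}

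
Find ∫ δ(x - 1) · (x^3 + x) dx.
2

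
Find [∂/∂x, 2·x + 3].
2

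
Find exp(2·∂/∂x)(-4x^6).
- 4 x^{6} - 48 x^{5} - 240 x^{4} - 640 x^{3} - 960 x^{2} - 768 x - 256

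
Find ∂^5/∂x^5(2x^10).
60480 x^{5}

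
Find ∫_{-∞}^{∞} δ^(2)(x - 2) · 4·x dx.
0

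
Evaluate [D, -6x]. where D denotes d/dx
-6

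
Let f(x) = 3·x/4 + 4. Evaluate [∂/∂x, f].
\frac{3}{4}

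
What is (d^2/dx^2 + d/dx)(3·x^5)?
15 x^{3} \left(x + 4\right)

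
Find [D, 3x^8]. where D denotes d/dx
24 x^{7}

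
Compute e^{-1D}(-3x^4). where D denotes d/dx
- 3 x^{4} + 12 x^{3} - 18 x^{2} + 12 x - 3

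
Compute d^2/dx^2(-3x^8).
- 168 x^{6}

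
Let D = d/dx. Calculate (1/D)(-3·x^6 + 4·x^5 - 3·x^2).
- \frac{3 x^{7}}{7} + \frac{2 x^{6}}{3} - x^{3}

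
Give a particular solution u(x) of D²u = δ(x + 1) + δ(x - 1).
\frac{|x + 1|}{2} + \frac{|x - 1|}{2}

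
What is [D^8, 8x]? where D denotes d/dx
64D^{7}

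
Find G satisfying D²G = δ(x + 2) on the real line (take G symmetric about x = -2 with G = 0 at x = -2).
\frac{|x + 2|}{2}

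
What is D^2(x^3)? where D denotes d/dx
6 x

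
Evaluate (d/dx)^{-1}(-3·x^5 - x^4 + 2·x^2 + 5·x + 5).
- \frac{x^{6}}{2} - \frac{x^{5}}{5} + \frac{2 x^{3}}{3} + \frac{5 x^{2}}{2} + 5 x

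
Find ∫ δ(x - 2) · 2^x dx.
4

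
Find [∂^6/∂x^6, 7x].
42\frac{d^{5}}{dx^{5}}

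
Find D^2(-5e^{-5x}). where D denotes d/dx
- 125 e^{- 5 x}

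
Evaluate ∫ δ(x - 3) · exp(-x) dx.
e^{-3}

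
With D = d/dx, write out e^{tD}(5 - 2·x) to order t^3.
- 2 t - 2 x + 5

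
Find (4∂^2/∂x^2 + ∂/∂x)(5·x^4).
20 x^{2} \left(x + 12\right)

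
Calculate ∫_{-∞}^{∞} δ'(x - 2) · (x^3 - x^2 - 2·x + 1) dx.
-6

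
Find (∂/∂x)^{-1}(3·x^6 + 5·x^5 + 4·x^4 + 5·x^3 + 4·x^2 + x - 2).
\frac{3 x^{7}}{7} + \frac{5 x^{6}}{6} + \frac{4 x^{5}}{5} + \frac{5 x^{4}}{4} + \frac{4 x^{3}}{3} + \frac{x^{2}}{2} - 2 x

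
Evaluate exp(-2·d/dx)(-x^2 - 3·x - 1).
- x^{2} + x + 1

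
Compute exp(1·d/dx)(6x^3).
6 x^{3} + 18 x^{2} + 18 x + 6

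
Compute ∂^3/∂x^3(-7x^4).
- 168 x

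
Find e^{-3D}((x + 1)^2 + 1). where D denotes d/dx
x^{2} - 4 x + 5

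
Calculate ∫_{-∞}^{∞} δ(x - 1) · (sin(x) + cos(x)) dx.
\cos{\left(1 \right)} + \sin{\left(1 \right)}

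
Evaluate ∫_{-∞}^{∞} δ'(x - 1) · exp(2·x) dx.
- 2 e^{2}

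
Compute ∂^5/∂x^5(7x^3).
0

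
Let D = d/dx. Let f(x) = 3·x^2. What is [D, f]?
6 x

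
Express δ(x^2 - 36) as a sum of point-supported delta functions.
\frac{\delta(x - 6) + \delta(x + 6)}{12}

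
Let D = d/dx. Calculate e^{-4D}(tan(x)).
\tan{\left(x - 4 \right)}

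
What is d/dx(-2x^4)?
- 8 x^{3}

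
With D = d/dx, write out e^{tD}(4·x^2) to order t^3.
4 t^{2} + 8 t x + 4 x^{2}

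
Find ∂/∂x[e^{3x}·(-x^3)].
3 x^{2} \left(- x - 1\right) e^{3 x}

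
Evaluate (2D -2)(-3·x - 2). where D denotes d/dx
6 x - 2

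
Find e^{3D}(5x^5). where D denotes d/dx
5 x^{5} + 75 x^{4} + 450 x^{3} + 1350 x^{2} + 2025 x + 1215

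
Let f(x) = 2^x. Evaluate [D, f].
2^{x} \log{\left(2 \right)}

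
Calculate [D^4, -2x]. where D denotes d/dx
-8D^{3}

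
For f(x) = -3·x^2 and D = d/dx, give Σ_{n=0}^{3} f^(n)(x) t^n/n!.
- 3 t^{2} - 6 t x - 3 x^{2}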